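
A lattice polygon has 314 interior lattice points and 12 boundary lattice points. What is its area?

Pick's theorem states A = I + B/2 − 1, so A = 314 + 12/2 − 1 = 319.

319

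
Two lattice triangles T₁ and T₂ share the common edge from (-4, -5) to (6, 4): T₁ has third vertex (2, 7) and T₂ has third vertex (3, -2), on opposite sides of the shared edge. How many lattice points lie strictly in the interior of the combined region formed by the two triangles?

The union is the simple quadrilateral with vertices (-4, -5), (2, 7), (6, 4), (3, -2) in order.
Using the shoelace formula, 2A = |[(-4)·7 − 2·(-5)] + [2·4 − 6·7] + [6·(-2) − 3·4] + [3·(-5) − (-4)·(-2)]| = 99, so the area is 49.5.
The number of boundary lattice points is Σ gcd(|Δx|,|Δy|) = gcd(6,12) + gcd(4,3) + gcd(3,6) + gcd(7,3) = 6+1+3+1 = 11.
By Pick's theorem I = A − B/2 + 1 = 49.5 − 11/2 + 1 = 45.

45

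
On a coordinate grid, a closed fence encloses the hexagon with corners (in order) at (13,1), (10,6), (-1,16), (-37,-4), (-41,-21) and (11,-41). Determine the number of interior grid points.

1944

By the shoelace formula, twice the signed area is |(13·6 − 10·1) + (10·16 − (-1)·6) + ((-1)·(-4) − (-37)·16) + ((-37)·(-21) − (-41)·(-4)) + ((-41)·(-41) − 11·(-21)) + (11·1 − 13·(-41))| = 3899, so the area is 3899/2.
Along each edge there are gcd(|Δx|,|Δy|)+1 lattice points, so counting each shared vertex once the boundary has gcd(3,5) + gcd(11,10) + gcd(36,20) + gcd(4,17) + gcd(52,20) + gcd(2,42) = 1+1+4+1+4+2 = 13.
By Pick's theorem A = I + B/2 − 1, so I = 3899/2 − 13/2 + 1 = 1944.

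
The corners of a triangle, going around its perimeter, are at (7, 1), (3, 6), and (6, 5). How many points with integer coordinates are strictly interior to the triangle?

Using the shoelace formula, 2A = |[7·6 − 3·1] + [3·5 − 6·6] + [6·1 − 7·5]| = 11, so the area is 5.5.
The number of boundary lattice points is Σ gcd(|Δx|,|Δy|) = gcd(4,5) + gcd(3,1) + gcd(1,4) = 1+1+1 = 3.
By Pick's theorem A = I + B/2 − 1, so I = 5.5 − 3/2 + 1 = 5.

5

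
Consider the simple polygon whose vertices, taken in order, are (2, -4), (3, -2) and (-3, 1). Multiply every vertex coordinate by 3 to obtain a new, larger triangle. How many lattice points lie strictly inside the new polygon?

By the shoelace formula, twice the signed area is |(2·(-2) − 3·(-4)) + (3·1 − (-3)·(-2)) + ((-3)·(-4) − 2·1)| = 15, so the area is 7.5.
Along each edge there are gcd(|Δx|,|Δy|)+1 lattice points, so counting each shared vertex once the boundary has gcd(1,2) + gcd(6,3) + gcd(5,5) = 1+3+5 = 9.
Scaling by 3 multiplies the area by 3² = 9 (so the new area is 67.5) and multiplies the boundary lattice-point count by 3, giving 27.
By Pick's theorem, the interior count of the dilated polygon is 67.5 − 27/2 + 1 = 55.

55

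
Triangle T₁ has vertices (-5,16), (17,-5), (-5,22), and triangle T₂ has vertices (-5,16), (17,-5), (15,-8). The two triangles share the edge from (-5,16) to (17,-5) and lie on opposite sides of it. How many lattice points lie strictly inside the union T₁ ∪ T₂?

115

The union is the simple quadrilateral with vertices (-5,16), (-5,22), (17,-5), (15,-8) in order.
The shoelace formula gives twice the area as |((-5)·22 − (-5)·16) + ((-5)·(-5) − 17·22) + (17·(-8) − 15·(-5)) + (15·16 − (-5)·(-8))| = 240, so the area is 120.
Summing gcd(|Δx|,|Δy|) over the edges gives the boundary count: gcd(0,6) + gcd(22,27) + gcd(2,3) + gcd(20,24) = 6+1+1+4 = 12.
By Pick's theorem I = A − B/2 + 1 = 120 − 12/2 + 1 = 115.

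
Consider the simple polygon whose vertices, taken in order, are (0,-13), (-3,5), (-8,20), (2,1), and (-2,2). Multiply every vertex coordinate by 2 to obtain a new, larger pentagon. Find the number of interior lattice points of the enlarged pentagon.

140

Using the shoelace formula, 2A = |[0·5 − (-3)·(-13)] + [(-3)·20 − (-8)·5] + [(-8)·1 − 2·20] + [2·2 − (-2)·1] + [(-2)·(-13) − 0·2]| = 75, so the area is 75/2.
The number of boundary lattice points is Σ gcd(|Δx|,|Δy|) = gcd(3,18) + gcd(5,15) + gcd(10,19) + gcd(4,1) + gcd(2,15) = 3+5+1+1+1 = 11.
Scaling by 2 multiplies the area by 2² = 4 (so the new area is 150) and multiplies the boundary lattice-point count by 2, giving 22.
By Pick's theorem, the interior count of the dilated polygon is 150 − 22/2 + 1 = 140.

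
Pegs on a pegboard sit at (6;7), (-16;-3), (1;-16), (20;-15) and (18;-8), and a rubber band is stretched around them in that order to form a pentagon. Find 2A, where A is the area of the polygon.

942

The shoelace formula gives twice the area as |(6·(-3) − (-16)·7) + ((-16)·(-16) − 1·(-3)) + (1·(-15) − 20·(-16)) + (20·(-8) − 18·(-15)) + (18·7 − 6·(-8))| = 942, so the area is 471.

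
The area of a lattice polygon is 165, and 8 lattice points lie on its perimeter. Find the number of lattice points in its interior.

162

Pick's theorem A = I + B/2 − 1 rearranges to I = A − B/2 + 1 = 165 − 8/2 + 1 = 162.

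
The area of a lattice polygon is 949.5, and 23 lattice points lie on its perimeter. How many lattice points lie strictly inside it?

939

Pick's theorem A = I + B/2 − 1 rearranges to I = A − B/2 + 1 = 949.5 − 23/2 + 1 = 939.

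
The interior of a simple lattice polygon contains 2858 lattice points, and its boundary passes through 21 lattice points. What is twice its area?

5735

By Pick's theorem, A = I + B/2 − 1 = 2858 + 21/2 − 1 = 5735/2.
Hence 2A = 5735.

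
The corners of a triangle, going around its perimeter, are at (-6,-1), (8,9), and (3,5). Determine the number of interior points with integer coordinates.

Using the shoelace formula, 2A = |((-6)·9 − 8·(-1)) + (8·5 − 3·9) + (3·(-1) − (-6)·5)| = 6, so the area is 3.
Summing gcd(|Δx|,|Δy|) over the edges gives the boundary count: gcd(14,10) + gcd(5,4) + gcd(9,6) = 2+1+3 = 6.
Pick's theorem gives I = A − B/2 + 1 = 3 − 6/2 + 1 = 1.

1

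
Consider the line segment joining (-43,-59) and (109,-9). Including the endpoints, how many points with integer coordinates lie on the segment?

3

The number of lattice points on a segment between lattice points is gcd(|Δx|,|Δy|) + 1 = gcd(152,50) + 1 = 2 + 1 = 3.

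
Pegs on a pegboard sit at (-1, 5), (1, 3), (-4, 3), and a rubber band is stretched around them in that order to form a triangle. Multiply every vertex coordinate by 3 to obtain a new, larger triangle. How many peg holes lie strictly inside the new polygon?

34

By the shoelace formula, twice the signed area is |((-1)·3 − 1·5) + (1·3 − (-4)·3) + ((-4)·5 − (-1)·3)| = 10, so the area is 5.
The number of boundary lattice points is Σ gcd(|Δx|,|Δy|) = gcd(2,2) + gcd(5,0) + gcd(3,2) = 2+5+1 = 8.
Scaling by 3 multiplies the area by 3² = 9 (so the new area is 45) and multiplies the boundary lattice-point count by 3, giving 24.
By Pick's theorem, the interior count of the dilated polygon is 45 − 24/2 + 1 = 34.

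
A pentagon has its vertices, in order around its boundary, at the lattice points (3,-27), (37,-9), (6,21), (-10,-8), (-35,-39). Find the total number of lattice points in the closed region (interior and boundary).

1573

By the shoelace formula, twice the signed area is |(3·(-9) − 37·(-27)) + (37·21 − 6·(-9)) + (6·(-8) − (-10)·21) + ((-10)·(-39) − (-35)·(-8)) + ((-35)·(-27) − 3·(-39))| = 3137, so the area is 1568.5.
Summing gcd(|Δx|,|Δy|) over the edges gives the boundary count: gcd(34,18) + gcd(31,30) + gcd(16,29) + gcd(25,31) + gcd(38,12) = 2+1+1+1+2 = 7.
Pick's theorem gives I = A − B/2 + 1 = 1568.5 − 7/2 + 1 = 1566, so the closed region contains I + B = 1566 + 7 = 1573 lattice points.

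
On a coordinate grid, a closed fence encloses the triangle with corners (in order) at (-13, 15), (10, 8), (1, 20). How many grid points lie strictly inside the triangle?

105

The shoelace formula gives twice the area as |[(-13)·8 − 10·15] + [10·20 − 1·8] + [1·15 − (-13)·20]| = 213, so the area is 213/2.
The number of boundary lattice points is Σ gcd(|Δx|,|Δy|) = gcd(23,7) + gcd(9,12) + gcd(14,5) = 1+3+1 = 5.
Pick's theorem gives I = A − B/2 + 1 = 213/2 − 5/2 + 1 = 105.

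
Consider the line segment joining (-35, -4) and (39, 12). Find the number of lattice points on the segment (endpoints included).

3

The number of lattice points on a segment between lattice points is gcd(|Δx|,|Δy|) + 1 = gcd(74,16) + 1 = 2 + 1 = 3.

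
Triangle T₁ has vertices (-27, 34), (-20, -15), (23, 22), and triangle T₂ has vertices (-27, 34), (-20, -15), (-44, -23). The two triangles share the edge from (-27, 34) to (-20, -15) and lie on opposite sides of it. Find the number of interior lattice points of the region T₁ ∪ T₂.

1794

The union is the simple quadrilateral with vertices (-27, 34), (23, 22), (-20, -15), (-44, -23) in order.
By the shoelace formula, twice the signed area is |[(-27)·22 − 23·34] + [23·(-15) − (-20)·22] + [(-20)·(-23) − (-44)·(-15)] + [(-44)·34 − (-27)·(-23)]| = 3598, so the area is 1799.
Summing gcd(|Δx|,|Δy|) over the edges gives the boundary count: gcd(50,12) + gcd(43,37) + gcd(24,8) + gcd(17,57) = 2+1+8+1 = 12.
By Pick's theorem I = A − B/2 + 1 = 1799 − 12/2 + 1 = 1794.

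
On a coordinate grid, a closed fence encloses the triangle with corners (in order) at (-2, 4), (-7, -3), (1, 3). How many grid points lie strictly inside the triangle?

By the shoelace formula, twice the signed area is |((-2)·(-3) − (-7)·4) + ((-7)·3 − 1·(-3)) + (1·4 − (-2)·3)| = 26, so the area is 13.
Along each edge there are gcd(|Δx|,|Δy|)+1 lattice points, so counting each shared vertex once the boundary has gcd(5,7) + gcd(8,6) + gcd(3,1) = 1+2+1 = 4.
By Pick's theorem A = I + B/2 − 1, so I = 13 − 4/2 + 1 = 12.

12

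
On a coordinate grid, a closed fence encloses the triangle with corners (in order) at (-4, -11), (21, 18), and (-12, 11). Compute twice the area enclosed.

782

The shoelace formula gives twice the area as |[(-4)·18 − 21·(-11)] + [21·11 − (-12)·18] + [(-12)·(-11) − (-4)·11]| = 782, so the area is 391.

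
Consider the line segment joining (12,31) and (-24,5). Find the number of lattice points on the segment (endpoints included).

The number of lattice points on a segment between lattice points is gcd(|Δx|,|Δy|) + 1 = gcd(36,26) + 1 = 2 + 1 = 3.

3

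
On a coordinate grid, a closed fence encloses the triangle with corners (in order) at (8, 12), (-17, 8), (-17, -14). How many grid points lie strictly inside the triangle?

264

By the shoelace formula, twice the signed area is |(8·8 − (-17)·12) + ((-17)·(-14) − (-17)·8) + ((-17)·12 − 8·(-14))| = 550, so the area is 275.
Along each edge there are gcd(|Δx|,|Δy|)+1 lattice points, so counting each shared vertex once the boundary has gcd(25,4) + gcd(0,22) + gcd(25,26) = 1+22+1 = 24.
Pick's theorem gives I = A − B/2 + 1 = 275 − 24/2 + 1 = 264.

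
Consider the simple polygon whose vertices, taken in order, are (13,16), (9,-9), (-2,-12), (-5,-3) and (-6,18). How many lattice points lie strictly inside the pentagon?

437

By the shoelace formula, twice the signed area is |(13·(-9) − 9·16) + (9·(-12) − (-2)·(-9)) + ((-2)·(-3) − (-5)·(-12)) + ((-5)·18 − (-6)·(-3)) + ((-6)·16 − 13·18)| = 879, so the area is 439.5.
Summing gcd(|Δx|,|Δy|) over the edges gives the boundary count: gcd(4,25) + gcd(11,3) + gcd(3,9) + gcd(1,21) + gcd(19,2) = 1+1+3+1+1 = 7.
By Pick's theorem A = I + B/2 − 1, so I = 439.5 − 7/2 + 1 = 437.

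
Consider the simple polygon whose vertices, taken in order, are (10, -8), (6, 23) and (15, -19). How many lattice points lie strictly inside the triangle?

54

By the shoelace formula, twice the signed area is |(10·23 − 6·(-8)) + (6·(-19) − 15·23) + (15·(-8) − 10·(-19))| = 111, so the area is 55.5.
Along each edge there are gcd(|Δx|,|Δy|)+1 lattice points, so counting each shared vertex once the boundary has gcd(4,31) + gcd(9,42) + gcd(5,11) = 1+3+1 = 5.
Pick's theorem gives I = A − B/2 + 1 = 55.5 − 5/2 + 1 = 54.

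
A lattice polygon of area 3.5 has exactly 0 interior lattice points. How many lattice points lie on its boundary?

Pick's theorem gives A = I + B/2 − 1, so B = 2(A − I + 1) = 2(3.5 − 0 + 1) = 9.

9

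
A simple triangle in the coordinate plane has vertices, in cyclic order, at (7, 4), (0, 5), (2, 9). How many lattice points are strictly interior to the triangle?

12

Using the shoelace formula, 2A = |[7·5 − 0·4] + [0·9 − 2·5] + [2·4 − 7·9]| = 30, so the area is 15.
Along each edge there are gcd(|Δx|,|Δy|)+1 lattice points, so counting each shared vertex once the boundary has gcd(7,1) + gcd(2,4) + gcd(5,5) = 1+2+5 = 8.
Pick's theorem gives I = A − B/2 + 1 = 15 − 8/2 + 1 = 12.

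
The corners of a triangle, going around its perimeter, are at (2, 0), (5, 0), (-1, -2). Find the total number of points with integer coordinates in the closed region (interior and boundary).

The shoelace formula gives twice the area as |[2·0 − 5·0] + [5·(-2) − (-1)·0] + [(-1)·0 − 2·(-2)]| = 6, so the area is 3.
Along each edge there are gcd(|Δx|,|Δy|)+1 lattice points, so counting each shared vertex once the boundary has gcd(3,0) + gcd(6,2) + gcd(3,2) = 3+2+1 = 6.
Pick's theorem gives I = A − B/2 + 1 = 3 − 6/2 + 1 = 1, so the closed region contains I + B = 1 + 6 = 7 lattice points.

7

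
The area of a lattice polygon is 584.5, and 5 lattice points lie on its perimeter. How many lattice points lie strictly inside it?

583

From Pick's theorem, I = A − B/2 + 1 = 584.5 − 5/2 + 1 = 583.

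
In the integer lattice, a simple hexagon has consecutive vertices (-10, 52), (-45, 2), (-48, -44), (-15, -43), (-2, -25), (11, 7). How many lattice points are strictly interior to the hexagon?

Using the shoelace formula, 2A = |[(-10)·2 − (-45)·52] + [(-45)·(-44) − (-48)·2] + [(-48)·(-43) − (-15)·(-44)] + [(-15)·(-25) − (-2)·(-43)] + [(-2)·7 − 11·(-25)] + [11·52 − (-10)·7]| = 6992, so the area is 3496.
Summing gcd(|Δx|,|Δy|) over the edges gives the boundary count: gcd(35,50) + gcd(3,46) + gcd(33,1) + gcd(13,18) + gcd(13,32) + gcd(21,45) = 5+1+1+1+1+3 = 12.
By Pick's theorem A = I + B/2 − 1, so I = 3496 − 12/2 + 1 = 3491.

3491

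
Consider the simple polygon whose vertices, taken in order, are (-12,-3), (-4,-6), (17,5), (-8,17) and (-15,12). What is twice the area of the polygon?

By the shoelace formula, twice the signed area is |((-12)·(-6) − (-4)·(-3)) + ((-4)·5 − 17·(-6)) + (17·17 − (-8)·5) + ((-8)·12 − (-15)·17) + ((-15)·(-3) − (-12)·12)| = 819, so the area is 409.5.

819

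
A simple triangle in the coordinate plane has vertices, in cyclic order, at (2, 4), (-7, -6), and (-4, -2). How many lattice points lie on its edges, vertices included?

8

Summing gcd(|Δx|,|Δy|) over the edges gives the boundary count: gcd(9,10) + gcd(3,4) + gcd(6,6) = 1+1+6 = 8.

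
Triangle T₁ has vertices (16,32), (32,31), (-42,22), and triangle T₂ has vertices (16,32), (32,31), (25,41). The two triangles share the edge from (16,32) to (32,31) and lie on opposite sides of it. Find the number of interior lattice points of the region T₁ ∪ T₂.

The union is the simple quadrilateral with vertices (16,32), (-42,22), (32,31), (25,41) in order.
The shoelace formula gives twice the area as |(16·22 − (-42)·32) + ((-42)·31 − 32·22) + (32·41 − 25·31) + (25·32 − 16·41)| = 371, so the area is 185.5.
Summing gcd(|Δx|,|Δy|) over the edges gives the boundary count: gcd(58,10) + gcd(74,9) + gcd(7,10) + gcd(9,9) = 2+1+1+9 = 13.
By Pick's theorem I = A − B/2 + 1 = 185.5 − 13/2 + 1 = 180.

180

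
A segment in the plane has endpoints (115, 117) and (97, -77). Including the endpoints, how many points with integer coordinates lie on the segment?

The number of lattice points on a segment between lattice points is gcd(|Δx|,|Δy|) + 1 = gcd(18,194) + 1 = 2 + 1 = 3.

3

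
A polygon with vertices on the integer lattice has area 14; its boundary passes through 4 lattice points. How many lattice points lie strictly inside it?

Pick's theorem A = I + B/2 − 1 rearranges to I = A − B/2 + 1 = 14 − 4/2 + 1 = 13.

13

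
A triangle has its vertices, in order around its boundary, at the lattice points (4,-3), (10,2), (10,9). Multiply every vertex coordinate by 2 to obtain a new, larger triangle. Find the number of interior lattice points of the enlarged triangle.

71

Using the shoelace formula, 2A = |[4·2 − 10·(-3)] + [10·9 − 10·2] + [10·(-3) − 4·9]| = 42, so the area is 21.
Along each edge there are gcd(|Δx|,|Δy|)+1 lattice points, so counting each shared vertex once the boundary has gcd(6,5) + gcd(0,7) + gcd(6,12) = 1+7+6 = 14.
Scaling by 2 multiplies the area by 2² = 4 (so the new area is 84) and multiplies the boundary lattice-point count by 2, giving 28.
By Pick's theorem, the interior count of the dilated polygon is 84 − 28/2 + 1 = 71.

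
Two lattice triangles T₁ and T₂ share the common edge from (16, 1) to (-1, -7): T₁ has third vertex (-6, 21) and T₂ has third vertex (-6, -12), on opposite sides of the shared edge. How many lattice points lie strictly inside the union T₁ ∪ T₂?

The union is the simple quadrilateral with vertices (16, 1), (-6, 21), (-1, -7), (-6, -12) in order.
Using the shoelace formula, 2A = |(16·21 − (-6)·1) + ((-6)·(-7) − (-1)·21) + ((-1)·(-12) − (-6)·(-7)) + ((-6)·1 − 16·(-12))| = 561, so the area is 280.5.
Along each edge there are gcd(|Δx|,|Δy|)+1 lattice points, so counting each shared vertex once the boundary has gcd(22,20) + gcd(5,28) + gcd(5,5) + gcd(22,13) = 2+1+5+1 = 9.
By Pick's theorem I = A − B/2 + 1 = 280.5 − 9/2 + 1 = 277.

277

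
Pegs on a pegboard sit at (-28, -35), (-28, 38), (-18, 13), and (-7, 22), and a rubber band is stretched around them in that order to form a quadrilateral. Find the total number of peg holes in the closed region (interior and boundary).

626

The shoelace formula gives twice the area as |[(-28)·38 − (-28)·(-35)] + [(-28)·13 − (-18)·38] + [(-18)·22 − (-7)·13] + [(-7)·(-35) − (-28)·22]| = 1168, so the area is 584.
The number of boundary lattice points is Σ gcd(|Δx|,|Δy|) = gcd(0,73) + gcd(10,25) + gcd(11,9) + gcd(21,57) = 73+5+1+3 = 82.
Pick's theorem gives I = A − B/2 + 1 = 584 − 82/2 + 1 = 544, so the closed region contains I + B = 544 + 82 = 626 lattice points.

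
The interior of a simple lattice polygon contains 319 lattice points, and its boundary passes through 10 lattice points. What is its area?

By Pick's theorem, A = I + B/2 − 1 = 319 + 10/2 − 1 = 323.

323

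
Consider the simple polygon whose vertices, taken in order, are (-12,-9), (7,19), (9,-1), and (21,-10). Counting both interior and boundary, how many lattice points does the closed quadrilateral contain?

365

Using the shoelace formula, 2A = |((-12)·19 − 7·(-9)) + (7·(-1) − 9·19) + (9·(-10) − 21·(-1)) + (21·(-9) − (-12)·(-10))| = 721, so the area is 360.5.
The number of boundary lattice points is Σ gcd(|Δx|,|Δy|) = gcd(19,28) + gcd(2,20) + gcd(12,9) + gcd(33,1) = 1+2+3+1 = 7.
Pick's theorem gives I = A − B/2 + 1 = 360.5 − 7/2 + 1 = 358, so the closed region contains I + B = 358 + 7 = 365 lattice points.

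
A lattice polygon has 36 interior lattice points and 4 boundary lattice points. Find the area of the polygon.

By Pick's theorem, A = I + B/2 − 1 = 36 + 4/2 − 1 = 37.

37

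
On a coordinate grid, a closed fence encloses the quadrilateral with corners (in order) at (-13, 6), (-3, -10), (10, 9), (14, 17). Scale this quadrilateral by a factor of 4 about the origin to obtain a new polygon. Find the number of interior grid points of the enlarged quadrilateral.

4545

Using the shoelace formula, 2A = |[(-13)·(-10) − (-3)·6] + [(-3)·9 − 10·(-10)] + [10·17 − 14·9] + [14·6 − (-13)·17]| = 570, so the area is 285.
The number of boundary lattice points is Σ gcd(|Δx|,|Δy|) = gcd(10,16) + gcd(13,19) + gcd(4,8) + gcd(27,11) = 2+1+4+1 = 8.
Scaling by 4 multiplies the area by 4² = 16 (so the new area is 4560) and multiplies the boundary lattice-point count by 4, giving 32.
By Pick's theorem, the interior count of the dilated polygon is 4560 − 32/2 + 1 = 4545.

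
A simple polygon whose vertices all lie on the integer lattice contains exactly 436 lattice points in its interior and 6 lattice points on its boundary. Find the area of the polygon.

438

By Pick's theorem, A = I + B/2 − 1 = 436 + 6/2 − 1 = 438.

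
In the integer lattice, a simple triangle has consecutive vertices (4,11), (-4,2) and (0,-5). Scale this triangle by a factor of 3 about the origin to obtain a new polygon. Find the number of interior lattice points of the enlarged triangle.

406

Using the shoelace formula, 2A = |[4·2 − (-4)·11] + [(-4)·(-5) − 0·2] + [0·11 − 4·(-5)]| = 92, so the area is 46.
Summing gcd(|Δx|,|Δy|) over the edges gives the boundary count: gcd(8,9) + gcd(4,7) + gcd(4,16) = 1+1+4 = 6.
Scaling by 3 multiplies the area by 3² = 9 (so the new area is 414) and multiplies the boundary lattice-point count by 3, giving 18.
By Pick's theorem, the interior count of the dilated polygon is 414 − 18/2 + 1 = 406.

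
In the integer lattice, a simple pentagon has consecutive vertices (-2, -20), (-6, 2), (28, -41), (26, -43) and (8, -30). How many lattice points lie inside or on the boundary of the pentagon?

373

Using the shoelace formula, 2A = |((-2)·2 − (-6)·(-20)) + ((-6)·(-41) − 28·2) + (28·(-43) − 26·(-41)) + (26·(-30) − 8·(-43)) + (8·(-20) − (-2)·(-30))| = 728, so the area is 364.
Summing gcd(|Δx|,|Δy|) over the edges gives the boundary count: gcd(4,22) + gcd(34,43) + gcd(2,2) + gcd(18,13) + gcd(10,10) = 2+1+2+1+10 = 16.
Pick's theorem gives I = A − B/2 + 1 = 364 − 16/2 + 1 = 357, so the closed region contains I + B = 357 + 16 = 373 lattice points.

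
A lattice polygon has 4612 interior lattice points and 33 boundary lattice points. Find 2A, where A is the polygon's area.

Pick's theorem states A = I + B/2 − 1, so A = 4612 + 33/2 − 1 = 9255/2.
Hence 2A = 9255.

9255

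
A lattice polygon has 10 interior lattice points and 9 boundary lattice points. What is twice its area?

By Pick's theorem, A = I + B/2 − 1 = 10 + 9/2 − 1 = 27/2.
Hence 2A = 27.

27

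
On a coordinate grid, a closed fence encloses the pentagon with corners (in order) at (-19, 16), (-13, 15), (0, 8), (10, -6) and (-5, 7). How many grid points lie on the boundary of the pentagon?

Summing gcd(|Δx|,|Δy|) over the edges gives the boundary count: gcd(6,1) + gcd(13,7) + gcd(10,14) + gcd(15,13) + gcd(14,9) = 1+1+2+1+1 = 6.

6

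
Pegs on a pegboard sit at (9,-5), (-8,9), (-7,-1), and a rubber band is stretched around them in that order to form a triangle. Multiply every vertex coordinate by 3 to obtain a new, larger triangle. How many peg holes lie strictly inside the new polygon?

The shoelace formula gives twice the area as |[9·9 − (-8)·(-5)] + [(-8)·(-1) − (-7)·9] + [(-7)·(-5) − 9·(-1)]| = 156, so the area is 78.
Along each edge there are gcd(|Δx|,|Δy|)+1 lattice points, so counting each shared vertex once the boundary has gcd(17,14) + gcd(1,10) + gcd(16,4) = 1+1+4 = 6.
Scaling by 3 multiplies the area by 3² = 9 (so the new area is 702) and multiplies the boundary lattice-point count by 3, giving 18.
By Pick's theorem, the interior count of the dilated polygon is 702 − 18/2 + 1 = 694.

694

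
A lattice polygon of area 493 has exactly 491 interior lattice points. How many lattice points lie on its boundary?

6

Pick's theorem gives A = I + B/2 − 1, so B = 2(A − I + 1) = 2(493 − 491 + 1) = 6.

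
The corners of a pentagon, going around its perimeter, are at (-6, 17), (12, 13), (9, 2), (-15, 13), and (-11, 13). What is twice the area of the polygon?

Using the shoelace formula, 2A = |[(-6)·13 − 12·17] + [12·2 − 9·13] + [9·13 − (-15)·2] + [(-15)·13 − (-11)·13] + [(-11)·17 − (-6)·13]| = 389, so the area is 389/2.

389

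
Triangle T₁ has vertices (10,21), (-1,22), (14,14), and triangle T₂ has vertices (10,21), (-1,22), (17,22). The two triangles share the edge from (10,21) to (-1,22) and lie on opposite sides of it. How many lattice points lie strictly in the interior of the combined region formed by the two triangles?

36

The union is the simple quadrilateral with vertices (10,21), (14,14), (-1,22), (17,22) in order.
Using the shoelace formula, 2A = |(10·14 − 14·21) + (14·22 − (-1)·14) + ((-1)·22 − 17·22) + (17·21 − 10·22)| = 91, so the area is 45.5.
The number of boundary lattice points is Σ gcd(|Δx|,|Δy|) = gcd(4,7) + gcd(15,8) + gcd(18,0) + gcd(7,1) = 1+1+18+1 = 21.
By Pick's theorem I = A − B/2 + 1 = 45.5 − 21/2 + 1 = 36.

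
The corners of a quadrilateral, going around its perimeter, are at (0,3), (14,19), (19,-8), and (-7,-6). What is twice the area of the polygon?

The shoelace formula gives twice the area as |[0·19 − 14·3] + [14·(-8) − 19·19] + [19·(-6) − (-7)·(-8)] + [(-7)·3 − 0·(-6)]| = 706, so the area is 353.

706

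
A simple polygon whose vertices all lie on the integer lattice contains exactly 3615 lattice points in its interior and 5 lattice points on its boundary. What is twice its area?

By Pick's theorem, A = I + B/2 − 1 = 3615 + 5/2 − 1 = 7233/2.
Hence 2A = 7233.

7233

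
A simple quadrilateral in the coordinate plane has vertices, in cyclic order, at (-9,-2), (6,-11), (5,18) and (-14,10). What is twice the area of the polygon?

694

Using the shoelace formula, 2A = |[(-9)·(-11) − 6·(-2)] + [6·18 − 5·(-11)] + [5·10 − (-14)·18] + [(-14)·(-2) − (-9)·10]| = 694, so the area is 347.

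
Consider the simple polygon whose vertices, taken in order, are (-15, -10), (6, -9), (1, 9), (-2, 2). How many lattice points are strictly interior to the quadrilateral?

By the shoelace formula, twice the signed area is |[(-15)·(-9) − 6·(-10)] + [6·9 − 1·(-9)] + [1·2 − (-2)·9] + [(-2)·(-10) − (-15)·2]| = 328, so the area is 164.
The number of boundary lattice points is Σ gcd(|Δx|,|Δy|) = gcd(21,1) + gcd(5,18) + gcd(3,7) + gcd(13,12) = 1+1+1+1 = 4.
Pick's theorem gives I = A − B/2 + 1 = 164 − 4/2 + 1 = 163.

163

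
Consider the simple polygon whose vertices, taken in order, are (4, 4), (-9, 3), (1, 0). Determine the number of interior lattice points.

24

The shoelace formula gives twice the area as |[4·3 − (-9)·4] + [(-9)·0 − 1·3] + [1·4 − 4·0]| = 49, so the area is 49/2.
Summing gcd(|Δx|,|Δy|) over the edges gives the boundary count: gcd(13,1) + gcd(10,3) + gcd(3,4) = 1+1+1 = 3.
Pick's theorem gives I = A − B/2 + 1 = 49/2 − 3/2 + 1 = 24.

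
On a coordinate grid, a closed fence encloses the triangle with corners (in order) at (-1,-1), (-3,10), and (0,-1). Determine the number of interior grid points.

Using the shoelace formula, 2A = |((-1)·10 − (-3)·(-1)) + ((-3)·(-1) − 0·10) + (0·(-1) − (-1)·(-1))| = 11, so the area is 11/2.
Along each edge there are gcd(|Δx|,|Δy|)+1 lattice points, so counting each shared vertex once the boundary has gcd(2,11) + gcd(3,11) + gcd(1,0) = 1+1+1 = 3.
By Pick's theorem A = I + B/2 − 1, so I = 11/2 − 3/2 + 1 = 5.

5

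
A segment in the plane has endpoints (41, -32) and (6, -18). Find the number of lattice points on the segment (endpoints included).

The number of lattice points on a segment between lattice points is gcd(|Δx|,|Δy|) + 1 = gcd(35,14) + 1 = 7 + 1 = 8.

8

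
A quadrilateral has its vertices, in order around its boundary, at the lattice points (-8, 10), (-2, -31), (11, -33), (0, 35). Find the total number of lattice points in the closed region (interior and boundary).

673

Using the shoelace formula, 2A = |((-8)·(-31) − (-2)·10) + ((-2)·(-33) − 11·(-31)) + (11·35 − 0·(-33)) + (0·10 − (-8)·35)| = 1340, so the area is 670.
The number of boundary lattice points is Σ gcd(|Δx|,|Δy|) = gcd(6,41) + gcd(13,2) + gcd(11,68) + gcd(8,25) = 1+1+1+1 = 4.
Pick's theorem gives I = A − B/2 + 1 = 670 − 4/2 + 1 = 669, so the closed region contains I + B = 669 + 4 = 673 lattice points.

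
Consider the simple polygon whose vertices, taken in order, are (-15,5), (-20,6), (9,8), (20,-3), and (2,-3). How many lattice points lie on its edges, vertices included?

32

Summing gcd(|Δx|,|Δy|) over the edges gives the boundary count: gcd(5,1) + gcd(29,2) + gcd(11,11) + gcd(18,0) + gcd(17,8) = 1+1+11+18+1 = 32.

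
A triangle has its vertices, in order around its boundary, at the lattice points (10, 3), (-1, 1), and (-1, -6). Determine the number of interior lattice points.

35

The shoelace formula gives twice the area as |(10·1 − (-1)·3) + ((-1)·(-6) − (-1)·1) + ((-1)·3 − 10·(-6))| = 77, so the area is 38.5.
Summing gcd(|Δx|,|Δy|) over the edges gives the boundary count: gcd(11,2) + gcd(0,7) + gcd(11,9) = 1+7+1 = 9.
By Pick's theorem A = I + B/2 − 1, so I = 38.5 − 9/2 + 1 = 35.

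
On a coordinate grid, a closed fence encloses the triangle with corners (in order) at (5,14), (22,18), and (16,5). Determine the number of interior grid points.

98

The shoelace formula gives twice the area as |[5·18 − 22·14] + [22·5 − 16·18] + [16·14 − 5·5]| = 197, so the area is 98.5.
Along each edge there are gcd(|Δx|,|Δy|)+1 lattice points, so counting each shared vertex once the boundary has gcd(17,4) + gcd(6,13) + gcd(11,9) = 1+1+1 = 3.
Pick's theorem gives I = A − B/2 + 1 = 98.5 − 3/2 + 1 = 98.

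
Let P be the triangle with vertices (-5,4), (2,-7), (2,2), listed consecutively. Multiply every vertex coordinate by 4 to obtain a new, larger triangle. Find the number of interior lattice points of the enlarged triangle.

483

By the shoelace formula, twice the signed area is |((-5)·(-7) − 2·4) + (2·2 − 2·(-7)) + (2·4 − (-5)·2)| = 63, so the area is 63/2.
Along each edge there are gcd(|Δx|,|Δy|)+1 lattice points, so counting each shared vertex once the boundary has gcd(7,11) + gcd(0,9) + gcd(7,2) = 1+9+1 = 11.
Scaling by 4 multiplies the area by 4² = 16 (so the new area is 504) and multiplies the boundary lattice-point count by 4, giving 44.
By Pick's theorem, the interior count of the dilated polygon is 504 − 44/2 + 1 = 483.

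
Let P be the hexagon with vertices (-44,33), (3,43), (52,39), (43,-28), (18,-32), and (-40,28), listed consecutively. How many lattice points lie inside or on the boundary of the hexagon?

The shoelace formula gives twice the area as |[(-44)·43 − 3·33] + [3·39 − 52·43] + [52·(-28) − 43·39] + [43·(-32) − 18·(-28)] + [18·28 − (-40)·(-32)] + [(-40)·33 − (-44)·28]| = 8979, so the area is 8979/2.
Along each edge there are gcd(|Δx|,|Δy|)+1 lattice points, so counting each shared vertex once the boundary has gcd(47,10) + gcd(49,4) + gcd(9,67) + gcd(25,4) + gcd(58,60) + gcd(4,5) = 1+1+1+1+2+1 = 7.
Pick's theorem gives I = A − B/2 + 1 = 8979/2 − 7/2 + 1 = 4487, so the closed region contains I + B = 4487 + 7 = 4494 lattice points.

4494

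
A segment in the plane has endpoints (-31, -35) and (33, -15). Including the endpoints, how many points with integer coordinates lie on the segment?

The number of lattice points on a segment between lattice points is gcd(|Δx|,|Δy|) + 1 = gcd(64,20) + 1 = 4 + 1 = 5.

5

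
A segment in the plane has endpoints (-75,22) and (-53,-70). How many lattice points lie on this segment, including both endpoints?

3

The number of lattice points on a segment between lattice points is gcd(|Δx|,|Δy|) + 1 = gcd(22,92) + 1 = 2 + 1 = 3.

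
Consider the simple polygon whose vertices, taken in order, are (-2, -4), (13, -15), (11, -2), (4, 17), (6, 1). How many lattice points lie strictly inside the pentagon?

146

Using the shoelace formula, 2A = |((-2)·(-15) − 13·(-4)) + (13·(-2) − 11·(-15)) + (11·17 − 4·(-2)) + (4·1 − 6·17) + (6·(-4) − (-2)·1)| = 296, so the area is 148.
Along each edge there are gcd(|Δx|,|Δy|)+1 lattice points, so counting each shared vertex once the boundary has gcd(15,11) + gcd(2,13) + gcd(7,19) + gcd(2,16) + gcd(8,5) = 1+1+1+2+1 = 6.
Pick's theorem gives I = A − B/2 + 1 = 148 − 6/2 + 1 = 146.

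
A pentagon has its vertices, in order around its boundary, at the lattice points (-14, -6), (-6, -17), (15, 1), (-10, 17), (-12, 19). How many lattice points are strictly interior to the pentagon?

531

Using the shoelace formula, 2A = |((-14)·(-17) − (-6)·(-6)) + ((-6)·1 − 15·(-17)) + (15·17 − (-10)·1) + ((-10)·19 − (-12)·17) + ((-12)·(-6) − (-14)·19)| = 1068, so the area is 534.
Along each edge there are gcd(|Δx|,|Δy|)+1 lattice points, so counting each shared vertex once the boundary has gcd(8,11) + gcd(21,18) + gcd(25,16) + gcd(2,2) + gcd(2,25) = 1+3+1+2+1 = 8.
Pick's theorem gives I = A − B/2 + 1 = 534 − 8/2 + 1 = 531.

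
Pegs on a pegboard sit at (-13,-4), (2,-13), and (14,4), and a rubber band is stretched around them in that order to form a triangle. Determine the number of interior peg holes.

By the shoelace formula, twice the signed area is |((-13)·(-13) − 2·(-4)) + (2·4 − 14·(-13)) + (14·(-4) − (-13)·4)| = 363, so the area is 363/2.
The number of boundary lattice points is Σ gcd(|Δx|,|Δy|) = gcd(15,9) + gcd(12,17) + gcd(27,8) = 3+1+1 = 5.
By Pick's theorem A = I + B/2 − 1, so I = 363/2 − 5/2 + 1 = 180.

180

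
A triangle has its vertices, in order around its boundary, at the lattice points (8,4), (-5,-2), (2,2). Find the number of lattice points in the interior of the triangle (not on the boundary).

4

By the shoelace formula, twice the signed area is |[8·(-2) − (-5)·4] + [(-5)·2 − 2·(-2)] + [2·4 − 8·2]| = 10, so the area is 5.
Summing gcd(|Δx|,|Δy|) over the edges gives the boundary count: gcd(13,6) + gcd(7,4) + gcd(6,2) = 1+1+2 = 4.
By Pick's theorem A = I + B/2 − 1, so I = 5 − 4/2 + 1 = 4.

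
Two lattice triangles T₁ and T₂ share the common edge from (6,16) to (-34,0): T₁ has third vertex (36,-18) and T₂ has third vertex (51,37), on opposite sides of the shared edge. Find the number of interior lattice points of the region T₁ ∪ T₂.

977

The union is the simple quadrilateral with vertices (6,16), (36,-18), (-34,0), (51,37) in order.
The shoelace formula gives twice the area as |(6·(-18) − 36·16) + (36·0 − (-34)·(-18)) + ((-34)·37 − 51·0) + (51·16 − 6·37)| = 1960, so the area is 980.
Summing gcd(|Δx|,|Δy|) over the edges gives the boundary count: gcd(30,34) + gcd(70,18) + gcd(85,37) + gcd(45,21) = 2+2+1+3 = 8.
By Pick's theorem I = A − B/2 + 1 = 980 − 8/2 + 1 = 977.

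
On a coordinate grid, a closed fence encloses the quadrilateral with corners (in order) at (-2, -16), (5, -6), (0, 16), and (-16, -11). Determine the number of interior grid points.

330

Using the shoelace formula, 2A = |((-2)·(-6) − 5·(-16)) + (5·16 − 0·(-6)) + (0·(-11) − (-16)·16) + ((-16)·(-16) − (-2)·(-11))| = 662, so the area is 331.
Summing gcd(|Δx|,|Δy|) over the edges gives the boundary count: gcd(7,10) + gcd(5,22) + gcd(16,27) + gcd(14,5) = 1+1+1+1 = 4.
By Pick's theorem A = I + B/2 − 1, so I = 331 − 4/2 + 1 = 330.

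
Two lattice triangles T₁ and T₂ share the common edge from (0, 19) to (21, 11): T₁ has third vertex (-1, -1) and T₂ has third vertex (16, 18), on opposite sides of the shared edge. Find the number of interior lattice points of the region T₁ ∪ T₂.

The union is the simple quadrilateral with vertices (0, 19), (-1, -1), (21, 11), (16, 18) in order.
By the shoelace formula, twice the signed area is |[0·(-1) − (-1)·19] + [(-1)·11 − 21·(-1)] + [21·18 − 16·11] + [16·19 − 0·18]| = 535, so the area is 267.5.
Along each edge there are gcd(|Δx|,|Δy|)+1 lattice points, so counting each shared vertex once the boundary has gcd(1,20) + gcd(22,12) + gcd(5,7) + gcd(16,1) = 1+2+1+1 = 5.
By Pick's theorem I = A − B/2 + 1 = 267.5 − 5/2 + 1 = 266.

266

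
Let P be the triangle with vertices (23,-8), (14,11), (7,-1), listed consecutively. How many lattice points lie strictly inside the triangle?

By the shoelace formula, twice the signed area is |[23·11 − 14·(-8)] + [14·(-1) − 7·11] + [7·(-8) − 23·(-1)]| = 241, so the area is 241/2.
The number of boundary lattice points is Σ gcd(|Δx|,|Δy|) = gcd(9,19) + gcd(7,12) + gcd(16,7) = 1+1+1 = 3.
By Pick's theorem A = I + B/2 − 1, so I = 241/2 − 3/2 + 1 = 120.

120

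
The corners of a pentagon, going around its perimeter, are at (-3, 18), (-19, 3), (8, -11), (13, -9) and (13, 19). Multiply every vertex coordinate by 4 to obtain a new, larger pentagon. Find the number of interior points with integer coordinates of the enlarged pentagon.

9889

By the shoelace formula, twice the signed area is |[(-3)·3 − (-19)·18] + [(-19)·(-11) − 8·3] + [8·(-9) − 13·(-11)] + [13·19 − 13·(-9)] + [13·18 − (-3)·19]| = 1244, so the area is 622.
Summing gcd(|Δx|,|Δy|) over the edges gives the boundary count: gcd(16,15) + gcd(27,14) + gcd(5,2) + gcd(0,28) + gcd(16,1) = 1+1+1+28+1 = 32.
Scaling by 4 multiplies the area by 4² = 16 (so the new area is 9952) and multiplies the boundary lattice-point count by 4, giving 128.
By Pick's theorem, the interior count of the dilated polygon is 9952 − 128/2 + 1 = 9889.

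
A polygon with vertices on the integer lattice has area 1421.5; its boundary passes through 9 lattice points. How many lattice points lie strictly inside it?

1418

From Pick's theorem, I = A − B/2 + 1 = 1421.5 − 9/2 + 1 = 1418.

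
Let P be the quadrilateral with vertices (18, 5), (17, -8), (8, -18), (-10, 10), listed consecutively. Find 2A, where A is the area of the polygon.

By the shoelace formula, twice the signed area is |[18·(-8) − 17·5] + [17·(-18) − 8·(-8)] + [8·10 − (-10)·(-18)] + [(-10)·5 − 18·10]| = 801, so the area is 801/2.

801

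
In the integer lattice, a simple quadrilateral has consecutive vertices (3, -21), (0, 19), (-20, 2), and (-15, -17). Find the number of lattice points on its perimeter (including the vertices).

Along each edge there are gcd(|Δx|,|Δy|)+1 lattice points, so counting each shared vertex once the boundary has gcd(3,40) + gcd(20,17) + gcd(5,19) + gcd(18,4) = 1+1+1+2 = 5.

5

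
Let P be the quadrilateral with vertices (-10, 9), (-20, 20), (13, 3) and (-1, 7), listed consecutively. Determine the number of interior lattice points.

By the shoelace formula, twice the signed area is |((-10)·20 − (-20)·9) + ((-20)·3 − 13·20) + (13·7 − (-1)·3) + ((-1)·9 − (-10)·7)| = 185, so the area is 185/2.
The number of boundary lattice points is Σ gcd(|Δx|,|Δy|) = gcd(10,11) + gcd(33,17) + gcd(14,4) + gcd(9,2) = 1+1+2+1 = 5.
Pick's theorem gives I = A − B/2 + 1 = 185/2 − 5/2 + 1 = 91.

91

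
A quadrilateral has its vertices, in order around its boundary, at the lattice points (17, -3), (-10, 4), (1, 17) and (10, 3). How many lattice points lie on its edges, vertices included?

4

Along each edge there are gcd(|Δx|,|Δy|)+1 lattice points, so counting each shared vertex once the boundary has gcd(27,7) + gcd(11,13) + gcd(9,14) + gcd(7,6) = 1+1+1+1 = 4.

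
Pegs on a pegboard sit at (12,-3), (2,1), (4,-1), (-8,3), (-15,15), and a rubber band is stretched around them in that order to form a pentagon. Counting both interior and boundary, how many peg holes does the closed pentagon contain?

Using the shoelace formula, 2A = |(12·1 − 2·(-3)) + (2·(-1) − 4·1) + (4·3 − (-8)·(-1)) + ((-8)·15 − (-15)·3) + ((-15)·(-3) − 12·15)| = 194, so the area is 97.
Along each edge there are gcd(|Δx|,|Δy|)+1 lattice points, so counting each shared vertex once the boundary has gcd(10,4) + gcd(2,2) + gcd(12,4) + gcd(7,12) + gcd(27,18) = 2+2+4+1+9 = 18.
Pick's theorem gives I = A − B/2 + 1 = 97 − 18/2 + 1 = 89, so the closed region contains I + B = 89 + 18 = 107 lattice points.

107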